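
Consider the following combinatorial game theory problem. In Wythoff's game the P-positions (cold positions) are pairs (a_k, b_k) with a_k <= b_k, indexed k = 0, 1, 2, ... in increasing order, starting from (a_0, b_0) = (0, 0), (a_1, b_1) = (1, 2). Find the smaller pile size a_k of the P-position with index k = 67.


By Wythoff's theorem, a_k = floor(k * phi) and b_k = floor(k * phi^2) = a_k + k, where phi = (1 + sqrt(5))/2 is the golden ratio.
phi = (1 + sqrt(5))/2 = 1.618034
k = 67
k * phi = 67 * 1.618034 = 108.408277
a_67 = floor(k * phi) = 108

108


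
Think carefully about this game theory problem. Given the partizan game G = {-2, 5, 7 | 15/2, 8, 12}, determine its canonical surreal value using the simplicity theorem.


Left options: {-2, 5, 7}, max = 7
Right options: {15/2, 8, 12}, min = 15/2
All options are numbers and max(Left) < min(Right), so by the simplicity theorem the value is the simplest (earliest-born) number strictly between 7 and 15/2.
No integer lies strictly between 7 and 15/2, so the value is the dyadic rational m/2^k in the interval with the smallest k (then m odd); search k = 1, 2, ...:
Denominator 2: no odd multiple of 1/2 lies strictly between 7 and 15/2.
Denominator 4: 29/4 lies strictly between 7 and 15/2 -- found.
The simplest number in the interval is 29/4.
Game value = 29/4

29/4


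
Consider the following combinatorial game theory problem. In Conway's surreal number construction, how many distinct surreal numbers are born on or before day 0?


Day 0: {|} = 0 is born. Count = 1.
Day n: the number of surreal numbers born by day n is 2^(n+1) - 1.
By day 0: 2^1 - 1 = 1
By day 0: 1 surreal numbers.

1


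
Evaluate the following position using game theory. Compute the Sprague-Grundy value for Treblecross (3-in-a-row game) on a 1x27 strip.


Treblecross: place X on empty cells; 3-in-a-row wins.
Playing within two cells of an existing X lets the opponent win at once, so sensible play treats the cells i-2..i+2 around each X as dead. The player left with no safe cell loses, so this is a normal-play take-away game on strips of safe cells.
Placing X at cell i (0-indexed) of a strip of k safe cells leaves independent strips of sizes max(0, i-2) and max(0, k-i-3). Hence G(k) = mex{ G(max(0,i-2)) XOR G(max(0,k-i-3)) : 0 <= i < k }, with G(0) = 0.
G(1): splits (0,0):0^0=0 -> mex({0}) = 1
G(2): splits (0,0):0^0=0 -> mex({0}) = 1
G(3): splits (0,0):0^0=0 -> mex({0}) = 1
G(4): splits (0,1):0^1=1 (0,0):0^0=0 -> mex({0, 1}) = 2
G(5): splits (0,2):0^1=1 (0,1):0^1=1 (0,0):0^0=0 -> mex({0, 1}) = 2
G(6) = mex({1}) = 0
G(7) = mex({0, 1, 2}) = 3
G(8) = mex({0, 1, 2}) = 3
G(9) = mex({0, 2}) = 1
G(10) = mex({0, 2, 3}) = 1
G(11) = mex({0, 3}) = 1
G(12) = mex({1, 3}) = 0
G(13) = mex({0, 1, 2, 3}) = 4
G(14) = mex({0, 1, 2}) = 3
G(15) = mex({0, 1, 2}) = 3
G(16) = mex({0, 1, 2, 4}) = 3
G(17) = mex({0, 1, 3, 4}) = 2
G(18) = mex({0, 1, 3, 4}) = 2
G(19) = mex({0, 1, 3, 5}) = 2
G(20) = mex({0, 1, 2, 3, 5}) = 4
G(21) = mex({0, 1, 2, 3, 5}) = 4
G(22) = mex({1, 2, 6}) = 0
G(23) = mex({0, 1, 2, 3, 4, 6}) = 5
G(24) = mex({0, 1, 2, 3, 4}) = 5
G(25) = mex({0, 1, 3, 4, 7}) = 2
G(26) = mex({0, 1, 3, 4, 5, 7}) = 2
G(27) = mex({0, 1, 3, 5}) = 2
Therefore G(27) = 2.

2


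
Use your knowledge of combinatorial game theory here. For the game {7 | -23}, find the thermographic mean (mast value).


Game = {7 | -23}, a switch {a | b} with numbers a > b.
Its thermograph has left wall a - t and right wall b + t, which meet at t = (a - b)/2, where both equal (a + b)/2. So the mast (mean value) is at (a + b)/2.
Mean = (7 + (-23))/2 = -16/2 = -8

-8


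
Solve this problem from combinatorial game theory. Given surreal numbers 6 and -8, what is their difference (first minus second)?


x = 6, y = -8
x - y = 6 - -8 = 14

14


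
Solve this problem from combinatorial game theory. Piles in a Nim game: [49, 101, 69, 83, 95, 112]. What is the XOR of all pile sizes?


We need the XOR (exclusive or) of all pile sizes.
After XOR-ing pile 1 (size 49): 0 XOR 49 = 49
After XOR-ing pile 2 (size 101): 49 XOR 101 = 84
After XOR-ing pile 3 (size 69): 84 XOR 69 = 17
After XOR-ing pile 4 (size 83): 17 XOR 83 = 66
After XOR-ing pile 5 (size 95): 66 XOR 95 = 29
After XOR-ing pile 6 (size 112): 29 XOR 112 = 109
The Nim-value of this position is 109.

109


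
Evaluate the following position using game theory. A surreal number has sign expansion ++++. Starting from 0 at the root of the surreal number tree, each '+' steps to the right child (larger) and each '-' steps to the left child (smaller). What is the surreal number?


Sign expansion: ++++
Rule: track bounds (lo, hi), initially (-inf, +inf). On '+', the current value becomes lo and we move to the simplest number in (value, hi): value + 1 if hi = +inf, otherwise the midpoint (value + hi)/2. On '-', the current value becomes hi and we move to value - 1 if lo = -inf, otherwise the midpoint (lo + value)/2.
Start at 0.
Step 1: sign = +, move right. Bounds: (0, +inf). Value = 1
Step 2: sign = +, move right. Bounds: (1, +inf). Value = 2
Step 3: sign = +, move right. Bounds: (2, +inf). Value = 3
Step 4: sign = +, move right. Bounds: (3, +inf). Value = 4
The surreal number with sign expansion ++++ is 4.

4


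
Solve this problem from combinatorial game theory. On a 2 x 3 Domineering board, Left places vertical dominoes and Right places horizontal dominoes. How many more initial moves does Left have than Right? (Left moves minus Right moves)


Board is 2 x 3 (rows x cols).
Left (vertical) placements: (rows-1) * cols = 1 * 3 = 3
Right (horizontal) placements: rows * (cols-1) = 2 * 2 = 4
Advantage = Left - Right = 3 - 4 = -1

-1


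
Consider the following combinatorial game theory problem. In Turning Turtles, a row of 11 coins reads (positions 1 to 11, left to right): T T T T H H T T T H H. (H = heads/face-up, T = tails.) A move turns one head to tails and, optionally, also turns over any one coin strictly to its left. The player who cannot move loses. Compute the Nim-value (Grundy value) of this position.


Coins: T T T T H H T T T H H
Key fact: a single head at position k behaves exactly like a Nim heap of size k (turning it to T and optionally flipping a coin at j < k corresponds to moving the heap from k to j, or to 0), and heads combine as a disjunctive sum (two heads at the same place would cancel, matching j XOR j = 0). So the Nim-value is the XOR of the 1-indexed positions of the heads.
Face-up positions (1-indexed): [5, 6, 10, 11]
XOR 0 with 5: 0 XOR 5 = 5
XOR 5 with 6: 5 XOR 6 = 3
XOR 3 with 10: 3 XOR 10 = 9
XOR 9 with 11: 9 XOR 11 = 2
Nim-value = 2

2


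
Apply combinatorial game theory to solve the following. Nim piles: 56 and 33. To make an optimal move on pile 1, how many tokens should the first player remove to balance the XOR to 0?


Piles: 56 and 33
Current XOR: 56 XOR 33 = 25 (non-zero, so this is an N-position).
To make the XOR zero, we need to find a move that balances the piles.
For pile 1 (size 56): target = 56 XOR 25 = 33
We reduce pile 1 from 56 to 33.
Tokens removed: 56 - 33 = 23
Verification: 33 XOR 33 = 0

23


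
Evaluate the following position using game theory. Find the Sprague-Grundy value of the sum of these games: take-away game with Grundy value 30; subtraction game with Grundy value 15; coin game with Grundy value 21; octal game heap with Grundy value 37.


By the Sprague-Grundy theorem, the Grundy value of a sum of games is the XOR of individual Grundy values.
take-away game: Grundy value = 30. Running XOR: 0 XOR 30 = 30
subtraction game: Grundy value = 15. Running XOR: 30 XOR 15 = 17
coin game: Grundy value = 21. Running XOR: 17 XOR 21 = 4
octal game heap: Grundy value = 37. Running XOR: 4 XOR 37 = 33
The combined Grundy value is 33.

33


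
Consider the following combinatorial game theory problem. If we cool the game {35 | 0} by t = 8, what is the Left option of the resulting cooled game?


Original game: {35 | 0} (a switch {a | b} with a > b).
Cooling by t (for t below the temperature (a - b)/2 = 35/2) taxes each move by t: {a | b} cooled by t is {a - t | b + t}.
Cooling amount: t = 8
Cooled Left option: 35 - 8 = 27
Cooled Right option: 0 + 8 = 8
Cooled game: {27 | 8}
Left option = 27

27


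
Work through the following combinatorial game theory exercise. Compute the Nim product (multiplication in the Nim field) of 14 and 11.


Nim multiplication is bilinear over XOR: (u XOR v) * w = (u*w) XOR (v*w).
So we split each operand into its bit components and XOR the pairwise Nim products.
14 = 2 + 4 + 8 (as XOR of powers of 2).
11 = 1 + 2 + 8 (as XOR of powers of 2).
Using the standard Nim-product table on single bits:
  2*2 = 3,   2*4 = 8,   2*8 = 12,
  4*4 = 6,   4*8 = 11,  8*8 = 13,
and  1*x = x (identity), k*l = l*k (commutative).
Pairwise Nim products:
  2 * 1 = 2
  2 * 2 = 3
  2 * 8 = 12
  4 * 1 = 4
  4 * 2 = 8
  4 * 8 = 11
  8 * 1 = 8
  8 * 2 = 12
  8 * 8 = 13
XOR them: 2 XOR 3 XOR 12 XOR 4 XOR 8 XOR 11 XOR 8 XOR 12 XOR 13 = 3.
Result: 14 * 11 = 3 (in Nim).

3


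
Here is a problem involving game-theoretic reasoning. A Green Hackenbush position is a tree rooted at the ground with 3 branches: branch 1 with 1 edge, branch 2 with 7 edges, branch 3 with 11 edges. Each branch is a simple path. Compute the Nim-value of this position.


The tree has 3 branches from the ground vertex.
In Green Hackenbush, the Nim-value of a simple path of length k is k.
Branch 1: length 1, Nim-value = 1
Branch 2: length 7, Nim-value = 7
Branch 3: length 11, Nim-value = 11
Total Nim-value = XOR of all branch values:
0 XOR 1 = 1
1 XOR 7 = 6
6 XOR 11 = 13
Nim-value of the tree = 13

13


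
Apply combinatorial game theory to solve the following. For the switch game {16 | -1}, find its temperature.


The game is {16 | -1}, a switch {a | b} with numbers a > b.
Cooling {a | b} by t gives {a - t | b + t}, which stops being hot when a - t = b + t, i.e. at t = (a - b)/2. So the temperature of a switch is (a - b)/2.
Temperature = (Left option - Right option) / 2
= (16 - (-1)) / 2
= 17 / 2
= 17/2

17/2


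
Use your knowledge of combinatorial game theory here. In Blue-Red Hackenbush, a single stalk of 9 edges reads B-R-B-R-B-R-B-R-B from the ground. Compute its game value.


Edges (from ground): B-R-B-R-B-R-B-R-B
By Berlekamp's sign-expansion rule, a Blue-Red Hackenbush stalk has the value of the surreal number whose sign sequence is the edge sequence with B -> + and R -> -.
Sign sequence: +-+-+-+-+
Trace the sign expansion in the surreal number tree, starting from 0:
Edge 1: B (sign +) -> bounds (0, +inf), value = 1
Edge 2: R (sign -) -> bounds (0, 1), value = 1/2
Edge 3: B (sign +) -> bounds (1/2, 1), value = 3/4
Edge 4: R (sign -) -> bounds (1/2, 3/4), value = 5/8
Edge 5: B (sign +) -> bounds (5/8, 3/4), value = 11/16
Edge 6: R (sign -) -> bounds (5/8, 11/16), value = 21/32
Edge 7: B (sign +) -> bounds (21/32, 11/16), value = 43/64
Edge 8: R (sign -) -> bounds (21/32, 43/64), value = 85/128
Edge 9: B (sign +) -> bounds (85/128, 43/64), value = 171/256
Game value = 171/256

171/256


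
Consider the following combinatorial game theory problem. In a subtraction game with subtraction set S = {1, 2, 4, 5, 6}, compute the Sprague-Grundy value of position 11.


The subtraction set is S = {1, 2, 4, 5, 6}.
G(k) = mex{ G(k - s) : s in S, s <= k }. We compute iteratively: G(0) = 0.
G(1) = mex({0}) = 1
G(2) = mex({0, 1}) = 2
G(3) = mex({1, 2}) = 0
G(4) = mex({0, 2}) = 1
G(5) = mex({0, 1}) = 2
G(6) = mex({0, 1, 2}) = 3
G(7) = mex({0, 1, 2, 3}) = 4
G(8) = mex({0, 1, 2, 3, 4}) = 5
G(9) = mex({0, 1, 2, 4, 5}) = 3
G(10) = mex({1, 2, 3, 5}) = 0
G(11) = mex({0, 2, 3, 4}) = 1
Therefore G(11) = 1.

1


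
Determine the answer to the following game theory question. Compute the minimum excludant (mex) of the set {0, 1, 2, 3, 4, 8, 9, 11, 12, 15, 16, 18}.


Set = {0, 1, 2, 3, 4, 8, 9, 11, 12, 15, 16, 18}
0 is in the set.
1 is in the set.
2 is in the set.
3 is in the set.
4 is in the set.
5 is NOT in the set. This is the mex.
mex = 5

5


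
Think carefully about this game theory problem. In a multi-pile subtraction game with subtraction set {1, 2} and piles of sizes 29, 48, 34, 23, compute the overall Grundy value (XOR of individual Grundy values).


Subtraction set: {1, 2}
For this subtraction set, G(n) = n mod 3 (period = max + 1 = 3).
Pile 1 (size 29): G(29) = 29 mod 3 = 2
Pile 2 (size 48): G(48) = 48 mod 3 = 0
Pile 3 (size 34): G(34) = 34 mod 3 = 1
Pile 4 (size 23): G(23) = 23 mod 3 = 2
Total Grundy value = XOR of all: 2 XOR 0 XOR 1 XOR 2 = 1

1


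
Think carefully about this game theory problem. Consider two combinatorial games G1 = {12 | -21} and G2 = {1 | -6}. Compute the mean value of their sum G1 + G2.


G1 = {12 | -21}, G2 = {1 | -6}
Each is a switch {a | b} with numbers a > b; its mean value is (a + b)/2, and mean value is additive over game sums: m(G1 + G2) = m(G1) + m(G2).
Mean of G1 = (12 + (-21))/2 = -9/2 = -9/2
Mean of G2 = (1 + (-6))/2 = -5/2 = -5/2
Mean of G1 + G2 = -9/2 + -5/2 = -7

-7


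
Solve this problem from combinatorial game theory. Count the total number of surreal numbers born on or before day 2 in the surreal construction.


Day 0: {|} = 0 is born. Count = 1.
Day n: the number of surreal numbers born by day n is 2^(n+1) - 1.
By day 0: 2^1 - 1 = 1
By day 1: 2^2 - 1 = 3
By day 2: 2^3 - 1 = 7
By day 2: 7 surreal numbers.

7


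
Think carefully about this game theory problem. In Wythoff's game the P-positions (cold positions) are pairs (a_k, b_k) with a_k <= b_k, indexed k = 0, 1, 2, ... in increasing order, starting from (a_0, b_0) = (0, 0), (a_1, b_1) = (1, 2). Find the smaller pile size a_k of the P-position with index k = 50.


By Wythoff's theorem, a_k = floor(k * phi) and b_k = floor(k * phi^2) = a_k + k, where phi = (1 + sqrt(5))/2 is the golden ratio.
phi = (1 + sqrt(5))/2 = 1.618034
k = 50
k * phi = 50 * 1.618034 = 80.901699
a_50 = floor(k * phi) = 80

80


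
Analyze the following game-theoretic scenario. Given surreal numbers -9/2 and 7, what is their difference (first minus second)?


x = -9/2, y = 7
Converting to common denominator: 2
x = -9/2, y = 14/2
x - y = -9/2 - 7 = -23/2

-23/2


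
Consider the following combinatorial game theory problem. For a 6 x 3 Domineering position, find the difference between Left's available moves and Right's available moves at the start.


Board is 6 x 3 (rows x cols).
Left (vertical) placements: (rows-1) * cols = 5 * 3 = 15
Right (horizontal) placements: rows * (cols-1) = 6 * 2 = 12
Advantage = Left - Right = 15 - 12 = 3

3


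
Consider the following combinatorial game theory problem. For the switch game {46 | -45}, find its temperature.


The game is {46 | -45}, a switch {a | b} with numbers a > b.
Cooling {a | b} by t gives {a - t | b + t}, which stops being hot when a - t = b + t, i.e. at t = (a - b)/2. So the temperature of a switch is (a - b)/2.
Temperature = (Left option - Right option) / 2
= (46 - (-45)) / 2
= 91 / 2
= 91/2

91/2


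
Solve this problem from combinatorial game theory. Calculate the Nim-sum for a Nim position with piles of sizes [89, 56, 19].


We need the XOR (exclusive or) of all pile sizes.
After XOR-ing pile 1 (size 89): 0 XOR 89 = 89
After XOR-ing pile 2 (size 56): 89 XOR 56 = 97
After XOR-ing pile 3 (size 19): 97 XOR 19 = 114
The Nim-value of this position is 114.

114


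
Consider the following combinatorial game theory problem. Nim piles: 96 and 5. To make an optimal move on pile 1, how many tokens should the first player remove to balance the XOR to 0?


Piles: 96 and 5
Current XOR: 96 XOR 5 = 101 (non-zero, so this is an N-position).
To make the XOR zero, we need to find a move that balances the piles.
For pile 1 (size 96): target = 96 XOR 101 = 5
We reduce pile 1 from 96 to 5.
Tokens removed: 96 - 5 = 91
Verification: 5 XOR 5 = 0

91


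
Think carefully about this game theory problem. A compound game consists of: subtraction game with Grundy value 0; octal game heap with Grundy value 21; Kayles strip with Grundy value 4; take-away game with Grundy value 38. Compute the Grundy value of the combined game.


By the Sprague-Grundy theorem, the Grundy value of a sum of games is the XOR of individual Grundy values.
subtraction game: Grundy value = 0. Running XOR: 0 XOR 0 = 0
octal game heap: Grundy value = 21. Running XOR: 0 XOR 21 = 21
Kayles strip: Grundy value = 4. Running XOR: 21 XOR 4 = 17
take-away game: Grundy value = 38. Running XOR: 17 XOR 38 = 55
The combined Grundy value is 55.

55


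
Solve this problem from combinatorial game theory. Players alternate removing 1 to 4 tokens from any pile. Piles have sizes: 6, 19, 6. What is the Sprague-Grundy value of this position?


Subtraction set: {1, 2, 3, 4}
For this subtraction set, G(n) = n mod 5 (period = max + 1 = 5).
Pile 1 (size 6): G(6) = 6 mod 5 = 1
Pile 2 (size 19): G(19) = 19 mod 5 = 4
Pile 3 (size 6): G(6) = 6 mod 5 = 1
Total Grundy value = XOR of all: 1 XOR 4 XOR 1 = 4

4


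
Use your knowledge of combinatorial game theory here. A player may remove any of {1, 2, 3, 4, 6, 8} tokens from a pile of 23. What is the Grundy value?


The subtraction set is S = {1, 2, 3, 4, 6, 8}.
G(k) = mex{ G(k - s) : s in S, s <= k }. We compute iteratively: G(0) = 0.
G(1) = mex({0}) = 1
G(2) = mex({0, 1}) = 2
G(3) = mex({0, 1, 2}) = 3
G(4) = mex({0, 1, 2, 3}) = 4
G(5) = mex({1, 2, 3, 4}) = 0
G(6) = mex({0, 2, 3, 4}) = 1
G(7) = mex({0, 1, 3, 4}) = 2
G(8) = mex({0, 1, 2, 4}) = 3
G(9) = mex({0, 1, 2, 3}) = 4
G(10) = mex({1, 2, 3, 4}) = 0
G(11) = mex({0, 2, 3, 4}) = 1
G(12) = mex({0, 1, 3, 4}) = 2
Observe that G(5)..G(12) = 0, 1, 2, 3, 4, 0, 1, 2 repeats G(0)..G(7) = 0, 1, 2, 3, 4, 0, 1, 2.
For k >= max(S) = 8, G(k) is determined by the previous 8 values G(k-8)..G(k-1); a window of 8 consecutive values has recurred shifted by 5, so by induction G(k + 5) = G(k) for all k >= 0: the sequence is periodic from the start with period 5.
One period: G(0..4) = 0, 1, 2, 3, 4.
23 mod 5 = 3, so G(23) = G(3) = 3.

3


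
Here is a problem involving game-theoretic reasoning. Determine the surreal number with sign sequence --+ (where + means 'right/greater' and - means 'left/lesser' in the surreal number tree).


Sign expansion: --+
Rule: track bounds (lo, hi), initially (-inf, +inf). On '+', the current value becomes lo and we move to the simplest number in (value, hi): value + 1 if hi = +inf, otherwise the midpoint (value + hi)/2. On '-', the current value becomes hi and we move to value - 1 if lo = -inf, otherwise the midpoint (lo + value)/2.
Start at 0.
Step 1: sign = -, move left. Bounds: (-inf, 0). Value = -1
Step 2: sign = -, move left. Bounds: (-inf, -1). Value = -2
Step 3: sign = +, move right. Bounds: (-2, -1). Value = -3/2
The surreal number with sign expansion --+ is -3/2.

-3/2


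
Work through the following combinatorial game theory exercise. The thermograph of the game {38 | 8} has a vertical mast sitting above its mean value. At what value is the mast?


Game = {38 | 8}, a switch {a | b} with numbers a > b.
Its thermograph has left wall a - t and right wall b + t, which meet at t = (a - b)/2, where both equal (a + b)/2. So the mast (mean value) is at (a + b)/2.
Mean = (38 + (8))/2 = 46/2 = 23

23


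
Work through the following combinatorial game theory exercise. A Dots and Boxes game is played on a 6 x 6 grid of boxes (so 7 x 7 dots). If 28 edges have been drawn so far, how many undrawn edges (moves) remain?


Grid: 6 x 6 boxes, i.e. 7 rows and 7 columns of dots.
Horizontal edges: (rows + 1) * cols = 7 * 6 = 42
Vertical edges: rows * (cols + 1) = 6 * 7 = 42
Total edges: 42 + 42 = 84
Edges drawn: 28
Remaining: 84 - 28 = 56

56


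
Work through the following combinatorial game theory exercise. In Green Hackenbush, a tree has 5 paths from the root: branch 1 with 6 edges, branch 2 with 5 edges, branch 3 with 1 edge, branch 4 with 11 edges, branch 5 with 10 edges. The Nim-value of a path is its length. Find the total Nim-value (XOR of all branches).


The tree has 5 branches from the ground vertex.
In Green Hackenbush, the Nim-value of a simple path of length k is k.
Branch 1: length 6, Nim-value = 6
Branch 2: length 5, Nim-value = 5
Branch 3: length 1, Nim-value = 1
Branch 4: length 11, Nim-value = 11
Branch 5: length 10, Nim-value = 10
Total Nim-value = XOR of all branch values:
0 XOR 6 = 6
6 XOR 5 = 3
3 XOR 1 = 2
2 XOR 11 = 9
9 XOR 10 = 3
Nim-value of the tree = 3

3


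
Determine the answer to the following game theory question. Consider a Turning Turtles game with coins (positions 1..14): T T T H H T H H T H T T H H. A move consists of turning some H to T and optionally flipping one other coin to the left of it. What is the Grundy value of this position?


Coins: T T T H H T H H T H T T H H
Key fact: a single head at position k behaves exactly like a Nim heap of size k (turning it to T and optionally flipping a coin at j < k corresponds to moving the heap from k to j, or to 0), and heads combine as a disjunctive sum (two heads at the same place would cancel, matching j XOR j = 0). So the Nim-value is the XOR of the 1-indexed positions of the heads.
Face-up positions (1-indexed): [4, 5, 7, 8, 10, 13, 14]
XOR 0 with 4: 0 XOR 4 = 4
XOR 4 with 5: 4 XOR 5 = 1
XOR 1 with 7: 1 XOR 7 = 6
XOR 6 with 8: 6 XOR 8 = 14
XOR 14 with 10: 14 XOR 10 = 4
XOR 4 with 13: 4 XOR 13 = 9
XOR 9 with 14: 9 XOR 14 = 7
Nim-value = 7

7


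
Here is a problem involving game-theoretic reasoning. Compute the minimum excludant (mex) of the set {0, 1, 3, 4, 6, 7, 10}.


Set = {0, 1, 3, 4, 6, 7, 10}
0 is in the set.
1 is in the set.
2 is NOT in the set. This is the mex.
mex = 2

2


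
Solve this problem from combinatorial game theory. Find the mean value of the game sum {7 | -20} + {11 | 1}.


G1 = {7 | -20}, G2 = {11 | 1}
Each is a switch {a | b} with numbers a > b; its mean value is (a + b)/2, and mean value is additive over game sums: m(G1 + G2) = m(G1) + m(G2).
Mean of G1 = (7 + (-20))/2 = -13/2 = -13/2
Mean of G2 = (11 + (1))/2 = 12/2 = 6
Mean of G1 + G2 = -13/2 + 6 = -1/2

-1/2


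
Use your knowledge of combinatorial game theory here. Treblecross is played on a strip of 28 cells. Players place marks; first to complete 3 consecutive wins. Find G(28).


Treblecross: place X on empty cells; 3-in-a-row wins.
Playing within two cells of an existing X lets the opponent win at once, so sensible play treats the cells i-2..i+2 around each X as dead. The player left with no safe cell loses, so this is a normal-play take-away game on strips of safe cells.
Placing X at cell i (0-indexed) of a strip of k safe cells leaves independent strips of sizes max(0, i-2) and max(0, k-i-3). Hence G(k) = mex{ G(max(0,i-2)) XOR G(max(0,k-i-3)) : 0 <= i < k }, with G(0) = 0.
G(1): splits (0,0):0^0=0 -> mex({0}) = 1
G(2): splits (0,0):0^0=0 -> mex({0}) = 1
G(3): splits (0,0):0^0=0 -> mex({0}) = 1
G(4): splits (0,1):0^1=1 (0,0):0^0=0 -> mex({0, 1}) = 2
G(5): splits (0,2):0^1=1 (0,1):0^1=1 (0,0):0^0=0 -> mex({0, 1}) = 2
G(6) = mex({1}) = 0
G(7) = mex({0, 1, 2}) = 3
G(8) = mex({0, 1, 2}) = 3
G(9) = mex({0, 2}) = 1
G(10) = mex({0, 2, 3}) = 1
G(11) = mex({0, 3}) = 1
G(12) = mex({1, 3}) = 0
G(13) = mex({0, 1, 2, 3}) = 4
G(14) = mex({0, 1, 2}) = 3
G(15) = mex({0, 1, 2}) = 3
G(16) = mex({0, 1, 2, 4}) = 3
G(17) = mex({0, 1, 3, 4}) = 2
G(18) = mex({0, 1, 3, 4}) = 2
G(19) = mex({0, 1, 3, 5}) = 2
G(20) = mex({0, 1, 2, 3, 5}) = 4
G(21) = mex({0, 1, 2, 3, 5}) = 4
G(22) = mex({1, 2, 6}) = 0
G(23) = mex({0, 1, 2, 3, 4, 6}) = 5
G(24) = mex({0, 1, 2, 3, 4}) = 5
G(25) = mex({0, 1, 3, 4, 7}) = 2
G(26) = mex({0, 1, 3, 4, 5, 7}) = 2
G(27) = mex({0, 1, 3, 5}) = 2
G(28) = mex({0, 1, 2, 5}) = 3
Therefore G(28) = 3.

3


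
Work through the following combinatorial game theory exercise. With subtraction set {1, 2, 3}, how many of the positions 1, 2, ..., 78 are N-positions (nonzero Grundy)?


Subtraction set S = {1, 2, 3}, so G(n) = n mod 4.
G(n) = 0 when n is a multiple of 4.
Multiples of 4 in [1, 78]: 19
N-positions (nonzero Grundy) = 78 - 19 = 59

59


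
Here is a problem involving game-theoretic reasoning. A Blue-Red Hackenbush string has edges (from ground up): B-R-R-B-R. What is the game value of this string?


Edges (from ground): B-R-R-B-R
By Berlekamp's sign-expansion rule, a Blue-Red Hackenbush stalk has the value of the surreal number whose sign sequence is the edge sequence with B -> + and R -> -.
Sign sequence: +--+-
Trace the sign expansion in the surreal number tree, starting from 0:
Edge 1: B (sign +) -> bounds (0, +inf), value = 1
Edge 2: R (sign -) -> bounds (0, 1), value = 1/2
Edge 3: R (sign -) -> bounds (0, 1/2), value = 1/4
Edge 4: B (sign +) -> bounds (1/4, 1/2), value = 3/8
Edge 5: R (sign -) -> bounds (1/4, 3/8), value = 5/16
Game value = 5/16

5/16


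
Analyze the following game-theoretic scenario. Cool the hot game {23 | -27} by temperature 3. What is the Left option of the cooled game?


Original game: {23 | -27} (a switch {a | b} with a > b).
Cooling by t (for t below the temperature (a - b)/2 = 25) taxes each move by t: {a | b} cooled by t is {a - t | b + t}.
Cooling amount: t = 3
Cooled Left option: 23 - 3 = 20
Cooled Right option: -27 + 3 = -24
Cooled game: {20 | -24}
Left option = 20

20


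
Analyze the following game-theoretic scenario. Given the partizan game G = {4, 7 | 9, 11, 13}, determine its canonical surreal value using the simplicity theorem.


Left options: {4, 7}, max = 7
Right options: {9, 11, 13}, min = 9
All options are numbers and max(Left) < min(Right), so by the simplicity theorem the value is the simplest (earliest-born) number strictly between 7 and 9.
The only integer strictly between 7 and 9 is 8.
No non-integer in the interval can be simpler: if x is a non-integer in the interval, then floor(x) or ceil(x) also lies in the interval (the interval contains an integer), and both are proper prefixes of x's sign expansion, i.e. born earlier. So the game value is 8.
Game value = 8

8


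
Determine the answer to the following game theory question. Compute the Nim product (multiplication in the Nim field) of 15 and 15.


Nim multiplication is bilinear over XOR: (u XOR v) * w = (u*w) XOR (v*w).
So we split each operand into its bit components and XOR the pairwise Nim products.
15 = 1 + 2 + 4 + 8 (as XOR of powers of 2).
15 = 1 + 2 + 4 + 8 (as XOR of powers of 2).
Using the standard Nim-product table on single bits:
  2*2 = 3,   2*4 = 8,   2*8 = 12,
  4*4 = 6,   4*8 = 11,  8*8 = 13,
and  1*x = x (identity), k*l = l*k (commutative).
Pairwise Nim products:
  1 * 1 = 1
  1 * 2 = 2
  1 * 4 = 4
  1 * 8 = 8
  2 * 1 = 2
  2 * 2 = 3
  2 * 4 = 8
  2 * 8 = 12
  4 * 1 = 4
  4 * 2 = 8
  4 * 4 = 6
  4 * 8 = 11
  8 * 1 = 8
  8 * 2 = 12
  8 * 4 = 11
  8 * 8 = 13
XOR them: 1 XOR 2 XOR 4 XOR 8 XOR 2 XOR 3 XOR 8 XOR 12 XOR 4 XOR 8 XOR 6 XOR 11 XOR 8 XOR 12 XOR 11 XOR 13 = 9.
Result: 15 * 15 = 9 (in Nim).

9


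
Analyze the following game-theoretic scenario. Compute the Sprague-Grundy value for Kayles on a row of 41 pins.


Kayles: a move removes 1 or 2 adjacent pins from a contiguous row.
Removing pins from a row of k leaves two independent rows (a, b) with a + b = k - 1 (one pin) or a + b = k - 2 (two pins); an end removal gives a = 0.
By Sprague-Grundy, G(k) = mex{ G(a) XOR G(b) } over all these splits. G(0) = 0.
G(1): splits (0,0):0^0=0 -> mex({0}) = 1
G(2): splits (0,1):0^1=1 (0,0):0^0=0 -> mex({0, 1}) = 2
G(3): splits (0,2):0^2=2 (1,1):1^1=0 (0,1):0^1=1 -> mex({0, 1, 2}) = 3
G(4): splits (0,3):0^3=3 (1,2):1^2=3 (0,2):0^2=2 (1,1):1^1=0 -> mex({0, 2, 3}) = 1
G(5): splits (0,4):0^1=1 (1,3):1^3=2 (2,2):2^2=0 (0,3):0^3=3 (1,2):1^2=3 -> mex({0, 1, 2, 3}) = 4
G(6) = mex({0, 1, 2, 4}) = 3
G(7) = mex({0, 1, 3, 4, 5}) = 2
G(8) = mex({0, 2, 3, 5, 6}) = 1
G(9) = mex({0, 1, 2, 3, 6, 7}) = 4
G(10) = mex({0, 1, 3, 4, 5, 7}) = 2
G(11) = mex({0, 1, 2, 3, 4, 5}) = 6
G(12) = mex({0, 1, 2, 3, 5, 6, 7}) = 4
G(13) = mex({0, 2, 3, 4, 6, 7}) = 1
G(14) = mex({0, 1, 4, 5, 6, 7}) = 2
G(15) = mex({0, 1, 2, 3, 4, 5, 6}) = 7
G(16) = mex({0, 2, 3, 5, 6, 7}) = 1
G(17) = mex({0, 1, 2, 3, 5, 6, 7}) = 4
G(18) = mex({0, 1, 2, 4, 5, 6}) = 3
G(19) = mex({0, 1, 3, 4, 5, 7}) = 2
G(20) = mex({0, 2, 3, 4, 5, 6, 7}) = 1
G(21) = mex({0, 1, 2, 3, 5, 6, 7}) = 4
G(22) = mex({0, 1, 2, 3, 4, 5, 7}) = 6
G(23) = mex({0, 1, 2, 3, 4, 5, 6}) = 7
G(24) = mex({0, 1, 2, 3, 5, 6, 7}) = 4
G(25) = mex({0, 2, 3, 4, 6, 7}) = 1
G(26) = mex({0, 1, 3, 4, 5, 6, 7}) = 2
G(27) = mex({0, 1, 2, 3, 4, 5, 6, 7}) = 8
G(28) = mex({0, 1, 2, 3, 4, 6, 7, 8}) = 5
G(29) = mex({0, 1, 2, 3, 5, 6, 7, 8, 9}) = 4
G(30) = mex({0, 1, 2, 3, 4, 5, 6, 9, 10}) = 7
G(31) = mex({0, 1, 3, 4, 5, 7, 10, 11}) = 2
G(32) = mex({0, 2, 3, 4, 5, 6, 7, 9, 11}) = 1
G(33) = mex({0, 1, 2, 3, 4, 5, 6, 7, 9, 12}) = 8
G(34) = mex({0, 1, 2, 3, 4, 5, 7, 8, 11, 12}) = 6
G(35) = mex({0, 1, 2, 3, 4, 5, 6, 8, 9, 10, 11}) = 7
G(36) = mex({0, 1, 2, 3, 5, 6, 7, 9, 10}) = 4
G(37) = mex({0, 2, 3, 4, 6, 7, 9, 10, 11, 12}) = 1
G(38) = mex({0, 1, 3, 4, 5, 6, 7, 9, 10, 11, 12}) = 2
G(39) = mex({0, 1, 2, 4, 5, 6, 7, 9, 10, 12, 14}) = 3
G(40) = mex({0, 2, 3, 4, 6, 7, 11, 12, 14}) = 1
G(41) = mex({0, 1, 2, 3, 5, 6, 7, 9, 10, 11, 12}) = 4
Therefore G(41) = 4.

4


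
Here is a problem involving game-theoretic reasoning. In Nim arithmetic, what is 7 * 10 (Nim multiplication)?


Nim multiplication is bilinear over XOR: (u XOR v) * w = (u*w) XOR (v*w).
So we split each operand into its bit components and XOR the pairwise Nim products.
7 = 1 + 2 + 4 (as XOR of powers of 2).
10 = 2 + 8 (as XOR of powers of 2).
Using the standard Nim-product table on single bits:
  2*2 = 3,   2*4 = 8,   2*8 = 12,
  4*4 = 6,   4*8 = 11,  8*8 = 13,
and  1*x = x (identity), k*l = l*k (commutative).
Pairwise Nim products:
  1 * 2 = 2
  1 * 8 = 8
  2 * 2 = 3
  2 * 8 = 12
  4 * 2 = 8
  4 * 8 = 11
XOR them: 2 XOR 8 XOR 3 XOR 12 XOR 8 XOR 11 = 6.
Result: 7 * 10 = 6 (in Nim).

6


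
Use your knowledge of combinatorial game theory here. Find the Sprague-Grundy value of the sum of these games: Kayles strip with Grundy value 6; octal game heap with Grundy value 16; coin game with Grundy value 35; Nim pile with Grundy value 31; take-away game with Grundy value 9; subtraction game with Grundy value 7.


By the Sprague-Grundy theorem, the Grundy value of a sum of games is the XOR of individual Grundy values.
Kayles strip: Grundy value = 6. Running XOR: 0 XOR 6 = 6
octal game heap: Grundy value = 16. Running XOR: 6 XOR 16 = 22
coin game: Grundy value = 35. Running XOR: 22 XOR 35 = 53
Nim pile: Grundy value = 31. Running XOR: 53 XOR 31 = 42
take-away game: Grundy value = 9. Running XOR: 42 XOR 9 = 35
subtraction game: Grundy value = 7. Running XOR: 35 XOR 7 = 36
The combined Grundy value is 36.

36


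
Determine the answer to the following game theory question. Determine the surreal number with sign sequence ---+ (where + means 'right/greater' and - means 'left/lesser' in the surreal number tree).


Sign expansion: ---+
Rule: track bounds (lo, hi), initially (-inf, +inf). On '+', the current value becomes lo and we move to the simplest number in (value, hi): value + 1 if hi = +inf, otherwise the midpoint (value + hi)/2. On '-', the current value becomes hi and we move to value - 1 if lo = -inf, otherwise the midpoint (lo + value)/2.
Start at 0.
Step 1: sign = -, move left. Bounds: (-inf, 0). Value = -1
Step 2: sign = -, move left. Bounds: (-inf, -1). Value = -2
Step 3: sign = -, move left. Bounds: (-inf, -2). Value = -3
Step 4: sign = +, move right. Bounds: (-3, -2). Value = -5/2
The surreal number with sign expansion ---+ is -5/2.

-5/2


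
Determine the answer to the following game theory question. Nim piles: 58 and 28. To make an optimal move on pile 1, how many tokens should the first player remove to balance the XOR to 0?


Piles: 58 and 28
Current XOR: 58 XOR 28 = 38 (non-zero, so this is an N-position).
To make the XOR zero, we need to find a move that balances the piles.
For pile 1 (size 58): target = 58 XOR 38 = 28
We reduce pile 1 from 58 to 28.
Tokens removed: 58 - 28 = 30
Verification: 28 XOR 28 = 0

30


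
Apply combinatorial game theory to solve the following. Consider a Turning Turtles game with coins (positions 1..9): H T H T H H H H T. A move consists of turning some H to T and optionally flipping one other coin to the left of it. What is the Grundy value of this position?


Coins: H T H T H H H H T
Key fact: a single head at position k behaves exactly like a Nim heap of size k (turning it to T and optionally flipping a coin at j < k corresponds to moving the heap from k to j, or to 0), and heads combine as a disjunctive sum (two heads at the same place would cancel, matching j XOR j = 0). So the Nim-value is the XOR of the 1-indexed positions of the heads.
Face-up positions (1-indexed): [1, 3, 5, 6, 7, 8]
XOR 0 with 1: 0 XOR 1 = 1
XOR 1 with 3: 1 XOR 3 = 2
XOR 2 with 5: 2 XOR 5 = 7
XOR 7 with 6: 7 XOR 6 = 1
XOR 1 with 7: 1 XOR 7 = 6
XOR 6 with 8: 6 XOR 8 = 14
Nim-value = 14

14


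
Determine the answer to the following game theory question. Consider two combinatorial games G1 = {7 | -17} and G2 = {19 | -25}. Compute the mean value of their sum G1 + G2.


G1 = {7 | -17}, G2 = {19 | -25}
Each is a switch {a | b} with numbers a > b; its mean value is (a + b)/2, and mean value is additive over game sums: m(G1 + G2) = m(G1) + m(G2).
Mean of G1 = (7 + (-17))/2 = -10/2 = -5
Mean of G2 = (19 + (-25))/2 = -6/2 = -3
Mean of G1 + G2 = -5 + -3 = -8

-8


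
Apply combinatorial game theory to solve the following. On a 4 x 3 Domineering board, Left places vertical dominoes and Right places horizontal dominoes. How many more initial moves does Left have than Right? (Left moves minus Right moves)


Board is 4 x 3 (rows x cols).
Left (vertical) placements: (rows-1) * cols = 3 * 3 = 9
Right (horizontal) placements: rows * (cols-1) = 4 * 2 = 8
Advantage = Left - Right = 9 - 8 = 1

1


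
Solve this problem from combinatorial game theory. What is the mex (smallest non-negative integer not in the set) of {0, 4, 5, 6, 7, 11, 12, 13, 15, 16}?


Set = {0, 4, 5, 6, 7, 11, 12, 13, 15, 16}
0 is in the set.
1 is NOT in the set. This is the mex.
mex = 1

1


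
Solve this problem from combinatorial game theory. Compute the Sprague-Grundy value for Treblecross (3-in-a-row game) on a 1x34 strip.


Treblecross: place X on empty cells; 3-in-a-row wins.
Playing within two cells of an existing X lets the opponent win at once, so sensible play treats the cells i-2..i+2 around each X as dead. The player left with no safe cell loses, so this is a normal-play take-away game on strips of safe cells.
Placing X at cell i (0-indexed) of a strip of k safe cells leaves independent strips of sizes max(0, i-2) and max(0, k-i-3). Hence G(k) = mex{ G(max(0,i-2)) XOR G(max(0,k-i-3)) : 0 <= i < k }, with G(0) = 0.
G(1): splits (0,0):0^0=0 -> mex({0}) = 1
G(2): splits (0,0):0^0=0 -> mex({0}) = 1
G(3): splits (0,0):0^0=0 -> mex({0}) = 1
G(4): splits (0,1):0^1=1 (0,0):0^0=0 -> mex({0, 1}) = 2
G(5): splits (0,2):0^1=1 (0,1):0^1=1 (0,0):0^0=0 -> mex({0, 1}) = 2
G(6) = mex({1}) = 0
G(7) = mex({0, 1, 2}) = 3
G(8) = mex({0, 1, 2}) = 3
G(9) = mex({0, 2}) = 1
G(10) = mex({0, 2, 3}) = 1
G(11) = mex({0, 3}) = 1
G(12) = mex({1, 3}) = 0
G(13) = mex({0, 1, 2, 3}) = 4
G(14) = mex({0, 1, 2}) = 3
G(15) = mex({0, 1, 2}) = 3
G(16) = mex({0, 1, 2, 4}) = 3
G(17) = mex({0, 1, 3, 4}) = 2
G(18) = mex({0, 1, 3, 4}) = 2
G(19) = mex({0, 1, 3, 5}) = 2
G(20) = mex({0, 1, 2, 3, 5}) = 4
G(21) = mex({0, 1, 2, 3, 5}) = 4
G(22) = mex({1, 2, 6}) = 0
G(23) = mex({0, 1, 2, 3, 4, 6}) = 5
G(24) = mex({0, 1, 2, 3, 4}) = 5
G(25) = mex({0, 1, 3, 4, 7}) = 2
G(26) = mex({0, 1, 3, 4, 5, 7}) = 2
G(27) = mex({0, 1, 3, 5}) = 2
G(28) = mex({0, 1, 2, 5}) = 3
G(29) = mex({0, 1, 2, 4, 5, 6}) = 3
G(30) = mex({1, 2, 4, 6}) = 0
G(31) = mex({0, 1, 2, 3, 4, 6}) = 5
G(32) = mex({1, 2, 3, 4, 7}) = 0
G(33) = mex({0, 3, 7}) = 1
G(34) = mex({0, 2, 3, 5, 7}) = 1
Therefore G(34) = 1.

1


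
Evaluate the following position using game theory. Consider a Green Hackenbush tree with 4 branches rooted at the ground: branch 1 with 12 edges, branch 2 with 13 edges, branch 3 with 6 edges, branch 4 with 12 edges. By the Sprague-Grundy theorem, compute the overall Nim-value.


The tree has 4 branches from the ground vertex.
In Green Hackenbush, the Nim-value of a simple path of length k is k.
Branch 1: length 12, Nim-value = 12
Branch 2: length 13, Nim-value = 13
Branch 3: length 6, Nim-value = 6
Branch 4: length 12, Nim-value = 12
Total Nim-value = XOR of all branch values:
0 XOR 12 = 12
12 XOR 13 = 1
1 XOR 6 = 7
7 XOR 12 = 11
Nim-value of the tree = 11

11


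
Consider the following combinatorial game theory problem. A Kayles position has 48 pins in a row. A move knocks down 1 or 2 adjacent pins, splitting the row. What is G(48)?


Kayles: a move removes 1 or 2 adjacent pins from a contiguous row.
Removing pins from a row of k leaves two independent rows (a, b) with a + b = k - 1 (one pin) or a + b = k - 2 (two pins); an end removal gives a = 0.
By Sprague-Grundy, G(k) = mex{ G(a) XOR G(b) } over all these splits. G(0) = 0.
G(1): splits (0,0):0^0=0 -> mex({0}) = 1
G(2): splits (0,1):0^1=1 (0,0):0^0=0 -> mex({0, 1}) = 2
G(3): splits (0,2):0^2=2 (1,1):1^1=0 (0,1):0^1=1 -> mex({0, 1, 2}) = 3
G(4): splits (0,3):0^3=3 (1,2):1^2=3 (0,2):0^2=2 (1,1):1^1=0 -> mex({0, 2, 3}) = 1
G(5): splits (0,4):0^1=1 (1,3):1^3=2 (2,2):2^2=0 (0,3):0^3=3 (1,2):1^2=3 -> mex({0, 1, 2, 3}) = 4
G(6) = mex({0, 1, 2, 4}) = 3
G(7) = mex({0, 1, 3, 4, 5}) = 2
G(8) = mex({0, 2, 3, 5, 6}) = 1
G(9) = mex({0, 1, 2, 3, 6, 7}) = 4
G(10) = mex({0, 1, 3, 4, 5, 7}) = 2
G(11) = mex({0, 1, 2, 3, 4, 5}) = 6
G(12) = mex({0, 1, 2, 3, 5, 6, 7}) = 4
G(13) = mex({0, 2, 3, 4, 6, 7}) = 1
G(14) = mex({0, 1, 4, 5, 6, 7}) = 2
G(15) = mex({0, 1, 2, 3, 4, 5, 6}) = 7
G(16) = mex({0, 2, 3, 5, 6, 7}) = 1
G(17) = mex({0, 1, 2, 3, 5, 6, 7}) = 4
G(18) = mex({0, 1, 2, 4, 5, 6}) = 3
G(19) = mex({0, 1, 3, 4, 5, 7}) = 2
G(20) = mex({0, 2, 3, 4, 5, 6, 7}) = 1
G(21) = mex({0, 1, 2, 3, 5, 6, 7}) = 4
G(22) = mex({0, 1, 2, 3, 4, 5, 7}) = 6
G(23) = mex({0, 1, 2, 3, 4, 5, 6}) = 7
G(24) = mex({0, 1, 2, 3, 5, 6, 7}) = 4
G(25) = mex({0, 2, 3, 4, 6, 7}) = 1
G(26) = mex({0, 1, 3, 4, 5, 6, 7}) = 2
G(27) = mex({0, 1, 2, 3, 4, 5, 6, 7}) = 8
G(28) = mex({0, 1, 2, 3, 4, 6, 7, 8}) = 5
G(29) = mex({0, 1, 2, 3, 5, 6, 7, 8, 9}) = 4
G(30) = mex({0, 1, 2, 3, 4, 5, 6, 9, 10}) = 7
G(31) = mex({0, 1, 3, 4, 5, 7, 10, 11}) = 2
G(32) = mex({0, 2, 3, 4, 5, 6, 7, 9, 11}) = 1
G(33) = mex({0, 1, 2, 3, 4, 5, 6, 7, 9, 12}) = 8
G(34) = mex({0, 1, 2, 3, 4, 5, 7, 8, 11, 12}) = 6
G(35) = mex({0, 1, 2, 3, 4, 5, 6, 8, 9, 10, 11}) = 7
G(36) = mex({0, 1, 2, 3, 5, 6, 7, 9, 10}) = 4
G(37) = mex({0, 2, 3, 4, 6, 7, 9, 10, 11, 12}) = 1
G(38) = mex({0, 1, 3, 4, 5, 6, 7, 9, 10, 11, 12}) = 2
G(39) = mex({0, 1, 2, 4, 5, 6, 7, 9, 10, 12, 14}) = 3
G(40) = mex({0, 2, 3, 4, 6, 7, 11, 12, 14}) = 1
G(41) = mex({0, 1, 2, 3, 5, 6, 7, 9, 10, 11, 12}) = 4
G(42) = mex({0, 1, 2, 3, 4, 5, 6, 9, 10}) = 7
G(43) = mex({0, 1, 3, 4, 5, 7, 9, 10, 12, 15}) = 2
G(44) = mex({0, 2, 3, 4, 5, 6, 7, 9, 10, 12, 15}) = 1
G(45) = mex({0, 1, 2, 3, 4, 5, 6, 7, 9, 10, 12, 14}) = 8
G(46) = mex({0, 1, 3, 4, 5, 7, 8, 11, 12, 14}) = 2
G(47) = mex({0, 1, 2, 3, 4, 5, 6, 8, 9, 10, 11, 12}) = 7
G(48) = mex({0, 1, 2, 3, 5, 6, 7, 9, 10}) = 4
Therefore G(48) = 4.

4


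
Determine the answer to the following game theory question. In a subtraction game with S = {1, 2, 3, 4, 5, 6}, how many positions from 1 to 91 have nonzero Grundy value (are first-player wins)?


Subtraction set S = {1, 2, 3, 4, 5, 6}, so G(n) = n mod 7.
G(n) = 0 when n is a multiple of 7.
Multiples of 7 in [1, 91]: 13
N-positions (nonzero Grundy) = 91 - 13 = 78

78


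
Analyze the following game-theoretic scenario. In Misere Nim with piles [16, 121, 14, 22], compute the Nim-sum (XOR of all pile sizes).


We need the XOR (exclusive or) of all pile sizes.
After XOR-ing pile 1 (size 16): 0 XOR 16 = 16
After XOR-ing pile 2 (size 121): 16 XOR 121 = 105
After XOR-ing pile 3 (size 14): 105 XOR 14 = 103
After XOR-ing pile 4 (size 22): 103 XOR 22 = 113
The Nim-value of this position is 113.

113


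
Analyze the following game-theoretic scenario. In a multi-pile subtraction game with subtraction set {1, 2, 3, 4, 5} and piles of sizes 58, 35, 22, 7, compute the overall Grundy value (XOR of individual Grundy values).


Subtraction set: {1, 2, 3, 4, 5}
For this subtraction set, G(n) = n mod 6 (period = max + 1 = 6).
Pile 1 (size 58): G(58) = 58 mod 6 = 4
Pile 2 (size 35): G(35) = 35 mod 6 = 5
Pile 3 (size 22): G(22) = 22 mod 6 = 4
Pile 4 (size 7): G(7) = 7 mod 6 = 1
Total Grundy value = XOR of all: 4 XOR 5 XOR 4 XOR 1 = 4

4
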